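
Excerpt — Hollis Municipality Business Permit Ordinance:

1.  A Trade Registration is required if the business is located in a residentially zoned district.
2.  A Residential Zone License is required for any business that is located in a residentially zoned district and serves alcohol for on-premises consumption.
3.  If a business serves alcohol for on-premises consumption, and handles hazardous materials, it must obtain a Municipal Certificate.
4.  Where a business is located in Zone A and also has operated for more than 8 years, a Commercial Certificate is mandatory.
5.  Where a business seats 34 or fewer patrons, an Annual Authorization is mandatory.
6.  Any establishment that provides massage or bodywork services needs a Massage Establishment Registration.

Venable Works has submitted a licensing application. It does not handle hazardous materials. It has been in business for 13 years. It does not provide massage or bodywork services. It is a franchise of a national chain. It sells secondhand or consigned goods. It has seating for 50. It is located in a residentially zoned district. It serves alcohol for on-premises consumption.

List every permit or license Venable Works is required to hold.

1. is located in a residentially zoned district → Trade Registration required.
2. is located in a residentially zoned district; serves alcohol for on-premises consumption → Residential Zone License required.
3. serves alcohol for on-premises consumption; does not handle hazardous materials → Municipal Certificate not required.
4. is located in a residentially zoned district (not: is located in Zone A); years in business 13 > 8 → Commercial Certificate not required.
5. seating 50 > 34 → Annual Authorization not required.
6. does not provide massage or bodywork services → Massage Establishment Registration not required.

Residential Zone License, Trade Registration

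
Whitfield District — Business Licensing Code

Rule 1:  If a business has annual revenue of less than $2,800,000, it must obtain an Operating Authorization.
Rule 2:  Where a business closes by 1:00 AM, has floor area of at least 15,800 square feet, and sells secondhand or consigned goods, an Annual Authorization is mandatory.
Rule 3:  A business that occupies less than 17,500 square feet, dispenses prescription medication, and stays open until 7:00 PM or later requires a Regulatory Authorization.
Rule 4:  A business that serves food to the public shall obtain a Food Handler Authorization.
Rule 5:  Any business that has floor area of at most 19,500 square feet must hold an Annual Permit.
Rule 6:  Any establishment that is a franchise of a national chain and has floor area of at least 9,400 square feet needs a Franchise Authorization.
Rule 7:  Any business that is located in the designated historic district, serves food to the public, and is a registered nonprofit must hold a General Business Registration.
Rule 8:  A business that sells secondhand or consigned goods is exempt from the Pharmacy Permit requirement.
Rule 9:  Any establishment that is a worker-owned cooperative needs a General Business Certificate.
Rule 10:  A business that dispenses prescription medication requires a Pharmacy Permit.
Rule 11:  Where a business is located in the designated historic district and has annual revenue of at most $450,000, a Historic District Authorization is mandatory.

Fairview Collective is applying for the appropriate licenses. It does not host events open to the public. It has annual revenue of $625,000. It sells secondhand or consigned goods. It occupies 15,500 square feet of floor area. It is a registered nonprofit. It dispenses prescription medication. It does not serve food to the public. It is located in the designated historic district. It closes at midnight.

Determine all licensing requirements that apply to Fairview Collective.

Annual Permit, Operating Authorization, Regulatory Authorization

Rule 1: revenue $625,000 < $2,800,000 → Operating Authorization required.
Rule 2: closes midnight, at/before 1:00 AM; floor area 15,500 square feet < 15,800 square feet; sells secondhand or consigned goods → Annual Authorization not required.
Rule 3: floor area 15,500 square feet < 17,500 square feet; dispenses prescription medication; closes midnight, after 7:00 PM → Regulatory Authorization required.
Rule 4: does not serve food to the public → Food Handler Authorization not required.
Rule 5: floor area 15,500 square feet ≤ 19,500 square feet → Annual Permit required.
Rule 6: is a registered nonprofit (not: is a franchise of a national chain); floor area 15,500 square feet ≥ 9,400 square feet → Franchise Authorization not required.
Rule 7: is located in the designated historic district; does not serve food to the public; is a registered nonprofit → General Business Registration not required.
Rule 8: sells secondhand or consigned goods → exempt from Pharmacy Permit.
Rule 9: is a registered nonprofit (not: is a worker-owned cooperative) → General Business Certificate not required.
Rule 10: dispenses prescription medication → Pharmacy Permit required.
Rule 11: is located in the designated historic district; revenue $625,000 > $450,000 → Historic District Authorization not required.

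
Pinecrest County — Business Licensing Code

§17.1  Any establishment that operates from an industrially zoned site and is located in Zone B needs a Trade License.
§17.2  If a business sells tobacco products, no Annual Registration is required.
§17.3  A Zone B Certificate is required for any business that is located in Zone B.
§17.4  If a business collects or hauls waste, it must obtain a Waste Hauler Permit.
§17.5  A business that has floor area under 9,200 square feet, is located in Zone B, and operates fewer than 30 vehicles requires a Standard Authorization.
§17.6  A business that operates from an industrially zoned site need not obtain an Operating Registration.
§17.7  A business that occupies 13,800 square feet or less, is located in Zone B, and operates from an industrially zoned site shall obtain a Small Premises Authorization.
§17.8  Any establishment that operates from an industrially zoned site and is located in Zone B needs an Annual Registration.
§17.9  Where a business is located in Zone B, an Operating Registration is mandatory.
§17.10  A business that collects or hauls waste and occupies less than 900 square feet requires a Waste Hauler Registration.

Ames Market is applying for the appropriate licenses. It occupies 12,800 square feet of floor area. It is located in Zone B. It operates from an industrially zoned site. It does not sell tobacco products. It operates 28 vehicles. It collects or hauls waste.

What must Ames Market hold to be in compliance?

§17.1 operates from an industrially zoned site; is located in Zone B → Trade License required.
§17.2 does not sell tobacco products → Annual Registration exemption does not apply.
§17.3 is located in Zone B → Zone B Certificate required.
§17.4 collects or hauls waste → Waste Hauler Permit required.
§17.5 floor area 12,800 square feet ≥ 9,200 square feet; is located in Zone B; vehicles 28 < 30 → Standard Authorization not required.
§17.6 operates from an industrially zoned site → exempt from Operating Registration.
§17.7 floor area 12,800 square feet ≤ 13,800 square feet; is located in Zone B; operates from an industrially zoned site → Small Premises Authorization required.
§17.8 operates from an industrially zoned site; is located in Zone B → Annual Registration required.
§17.9 is located in Zone B → Operating Registration required.
§17.10 collects or hauls waste; floor area 12,800 square feet ≥ 900 square feet → Waste Hauler Registration not required.

Annual Registration, Small Premises Authorization, Trade License, Waste Hauler Permit, Zone B Certificate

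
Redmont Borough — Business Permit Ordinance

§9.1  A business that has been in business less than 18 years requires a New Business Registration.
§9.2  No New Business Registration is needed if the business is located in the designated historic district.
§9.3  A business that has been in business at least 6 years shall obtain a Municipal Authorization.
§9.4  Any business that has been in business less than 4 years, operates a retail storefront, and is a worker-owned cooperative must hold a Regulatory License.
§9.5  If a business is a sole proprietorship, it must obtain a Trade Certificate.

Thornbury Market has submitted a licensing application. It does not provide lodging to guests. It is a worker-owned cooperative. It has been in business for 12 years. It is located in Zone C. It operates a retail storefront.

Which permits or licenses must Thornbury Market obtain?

§9.1 years in business 12 < 18 → New Business Registration required.
§9.2 is located in Zone C (not: is located in the designated historic district) → New Business Registration exemption does not apply.
§9.3 years in business 12 ≥ 6 → Municipal Authorization required.
§9.4 years in business 12 ≥ 4; operates a retail storefront; is a worker-owned cooperative → Regulatory License not required.
§9.5 is a worker-owned cooperative (not: is a sole proprietorship) → Trade Certificate not required.

Municipal Authorization, New Business Registration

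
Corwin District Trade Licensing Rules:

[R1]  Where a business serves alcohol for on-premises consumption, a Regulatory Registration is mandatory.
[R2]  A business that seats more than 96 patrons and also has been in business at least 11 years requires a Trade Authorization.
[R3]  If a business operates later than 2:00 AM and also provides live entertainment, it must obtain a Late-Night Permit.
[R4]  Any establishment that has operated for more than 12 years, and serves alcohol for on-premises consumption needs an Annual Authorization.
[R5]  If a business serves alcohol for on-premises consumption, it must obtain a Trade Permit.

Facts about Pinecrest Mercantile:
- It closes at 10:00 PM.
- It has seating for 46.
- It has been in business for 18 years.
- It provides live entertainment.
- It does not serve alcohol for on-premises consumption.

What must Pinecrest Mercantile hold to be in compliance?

[R1] does not serve alcohol for on-premises consumption → Regulatory Registration not required.
[R2] seating 46 ≤ 96; years in business 18 ≥ 11 → Trade Authorization not required.
[R3] closes 10:00 PM, at/before 2:00 AM; provides live entertainment → Late-Night Permit not required.
[R4] years in business 18 > 12; does not serve alcohol for on-premises consumption → Annual Authorization not required.
[R5] does not serve alcohol for on-premises consumption → Trade Permit not required.

None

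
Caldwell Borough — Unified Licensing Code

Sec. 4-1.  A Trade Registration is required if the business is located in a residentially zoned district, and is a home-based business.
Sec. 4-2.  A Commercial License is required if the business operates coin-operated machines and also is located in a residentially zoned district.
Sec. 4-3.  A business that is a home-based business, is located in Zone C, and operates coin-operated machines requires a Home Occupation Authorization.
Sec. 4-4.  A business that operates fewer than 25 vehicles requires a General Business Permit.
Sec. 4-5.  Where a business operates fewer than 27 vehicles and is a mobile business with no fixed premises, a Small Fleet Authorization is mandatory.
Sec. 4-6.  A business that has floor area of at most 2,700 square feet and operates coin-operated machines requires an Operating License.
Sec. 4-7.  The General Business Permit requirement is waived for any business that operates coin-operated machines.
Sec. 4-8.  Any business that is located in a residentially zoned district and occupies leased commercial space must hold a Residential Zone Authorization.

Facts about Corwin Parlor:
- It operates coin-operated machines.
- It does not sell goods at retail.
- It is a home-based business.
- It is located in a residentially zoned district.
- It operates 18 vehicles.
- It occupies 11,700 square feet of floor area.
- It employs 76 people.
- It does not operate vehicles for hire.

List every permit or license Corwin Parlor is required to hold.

Commercial License, Trade Registration

Sec. 4-1. is located in a residentially zoned district; is a home-based business → Trade Registration required.
Sec. 4-2. operates coin-operated machines; is located in a residentially zoned district → Commercial License required.
Sec. 4-3. is a home-based business; is located in a residentially zoned district (not: is located in Zone C); operates coin-operated machines → Home Occupation Authorization not required.
Sec. 4-4. vehicles 18 < 25 → General Business Permit required.
Sec. 4-5. vehicles 18 < 27; is a home-based business (not: is a mobile business with no fixed premises) → Small Fleet Authorization not required.
Sec. 4-6. floor area 11,700 square feet > 2,700 square feet; operates coin-operated machines → Operating License not required.
Sec. 4-7. operates coin-operated machines → exempt from General Business Permit.
Sec. 4-8. is located in a residentially zoned district; is a home-based business (not: occupies leased commercial space) → Residential Zone Authorization not required.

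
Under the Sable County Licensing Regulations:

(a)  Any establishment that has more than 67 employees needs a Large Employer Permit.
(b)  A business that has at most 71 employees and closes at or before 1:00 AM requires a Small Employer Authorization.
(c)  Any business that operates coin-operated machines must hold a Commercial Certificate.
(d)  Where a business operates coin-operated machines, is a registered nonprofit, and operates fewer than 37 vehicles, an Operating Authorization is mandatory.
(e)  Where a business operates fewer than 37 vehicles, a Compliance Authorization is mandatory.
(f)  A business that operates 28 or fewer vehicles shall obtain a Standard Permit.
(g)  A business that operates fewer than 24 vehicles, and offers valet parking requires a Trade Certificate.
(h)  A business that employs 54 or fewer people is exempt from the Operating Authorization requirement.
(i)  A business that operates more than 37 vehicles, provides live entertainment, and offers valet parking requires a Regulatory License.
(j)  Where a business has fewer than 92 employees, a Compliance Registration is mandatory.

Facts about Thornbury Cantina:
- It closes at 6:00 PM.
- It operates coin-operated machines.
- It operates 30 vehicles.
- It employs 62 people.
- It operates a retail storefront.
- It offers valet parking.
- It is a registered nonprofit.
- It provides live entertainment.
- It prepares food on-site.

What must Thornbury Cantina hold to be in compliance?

(a) employees 62 ≤ 67 → Large Employer Permit not required.
(b) employees 62 ≤ 71; closes 6:00 PM, at/before 1:00 AM → Small Employer Authorization required.
(c) operates coin-operated machines → Commercial Certificate required.
(d) operates coin-operated machines; is a registered nonprofit; vehicles 30 < 37 → Operating Authorization required.
(e) vehicles 30 < 37 → Compliance Authorization required.
(f) vehicles 30 > 28 → Standard Permit not required.
(g) vehicles 30 ≥ 24; offers valet parking → Trade Certificate not required.
(h) employees 62 > 54 → Operating Authorization exemption does not apply.
(i) vehicles 30 ≤ 37; provides live entertainment; offers valet parking → Regulatory License not required.
(j) employees 62 < 92 → Compliance Registration required.

Commercial Certificate, Compliance Authorization, Compliance Registration, Operating Authorization, Small Employer Authorization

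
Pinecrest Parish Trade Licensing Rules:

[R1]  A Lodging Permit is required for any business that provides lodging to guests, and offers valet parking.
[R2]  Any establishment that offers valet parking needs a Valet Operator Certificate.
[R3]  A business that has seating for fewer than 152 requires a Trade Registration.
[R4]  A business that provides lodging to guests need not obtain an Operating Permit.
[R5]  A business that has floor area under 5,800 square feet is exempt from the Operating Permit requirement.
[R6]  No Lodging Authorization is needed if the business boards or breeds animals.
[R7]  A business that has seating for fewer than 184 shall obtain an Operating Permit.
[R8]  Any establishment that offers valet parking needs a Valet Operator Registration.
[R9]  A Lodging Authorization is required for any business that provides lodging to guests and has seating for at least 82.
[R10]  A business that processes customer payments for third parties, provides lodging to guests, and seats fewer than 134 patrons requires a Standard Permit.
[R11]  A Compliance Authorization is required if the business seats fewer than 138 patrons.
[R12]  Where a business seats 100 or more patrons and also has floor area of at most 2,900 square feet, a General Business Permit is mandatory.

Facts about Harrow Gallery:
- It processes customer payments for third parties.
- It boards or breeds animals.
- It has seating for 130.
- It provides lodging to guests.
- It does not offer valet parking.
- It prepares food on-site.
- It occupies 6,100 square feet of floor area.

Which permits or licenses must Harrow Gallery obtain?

[R1] provides lodging to guests; does not offer valet parking → Lodging Permit not required.
[R2] does not offer valet parking → Valet Operator Certificate not required.
[R3] seating 130 < 152 → Trade Registration required.
[R4] provides lodging to guests → exempt from Operating Permit.
[R5] floor area 6,100 square feet ≥ 5,800 square feet → Operating Permit exemption does not apply.
[R6] boards or breeds animals → exempt from Lodging Authorization.
[R7] seating 130 < 184 → Operating Permit required.
[R8] does not offer valet parking → Valet Operator Registration not required.
[R9] provides lodging to guests; seating 130 ≥ 82 → Lodging Authorization required.
[R10] processes customer payments for third parties; provides lodging to guests; seating 130 < 134 → Standard Permit required.
[R11] seating 130 < 138 → Compliance Authorization required.
[R12] seating 130 ≥ 100; floor area 6,100 square feet > 2,900 square feet → General Business Permit not required.

Compliance Authorization, Standard Permit, Trade Registration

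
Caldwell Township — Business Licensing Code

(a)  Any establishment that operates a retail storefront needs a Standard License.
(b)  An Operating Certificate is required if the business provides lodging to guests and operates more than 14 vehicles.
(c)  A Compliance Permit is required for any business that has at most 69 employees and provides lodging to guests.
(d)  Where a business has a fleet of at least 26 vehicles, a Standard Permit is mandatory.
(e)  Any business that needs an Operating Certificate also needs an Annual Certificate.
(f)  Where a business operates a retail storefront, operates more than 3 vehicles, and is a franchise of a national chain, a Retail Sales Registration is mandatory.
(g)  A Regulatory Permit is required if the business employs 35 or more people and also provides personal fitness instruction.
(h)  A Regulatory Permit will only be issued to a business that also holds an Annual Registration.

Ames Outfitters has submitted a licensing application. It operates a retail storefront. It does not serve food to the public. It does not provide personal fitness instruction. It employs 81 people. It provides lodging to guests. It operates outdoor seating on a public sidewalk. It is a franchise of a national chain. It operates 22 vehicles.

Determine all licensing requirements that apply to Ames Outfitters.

(a) operates a retail storefront → Standard License required.
(b) provides lodging to guests; vehicles 22 > 14 → Operating Certificate required.
(c) employees 81 > 69; provides lodging to guests → Compliance Permit not required.
(d) vehicles 22 < 26 → Standard Permit not required.
(e) Operating Certificate is required → Annual Certificate also required.
(f) operates a retail storefront; vehicles 22 > 3; is a franchise of a national chain → Retail Sales Registration required.
(g) employees 81 ≥ 35; does not provide personal fitness instruction → Regulatory Permit not required.
(h) Regulatory Permit is not required → no effect.

Annual Certificate, Operating Certificate, Retail Sales Registration, Standard License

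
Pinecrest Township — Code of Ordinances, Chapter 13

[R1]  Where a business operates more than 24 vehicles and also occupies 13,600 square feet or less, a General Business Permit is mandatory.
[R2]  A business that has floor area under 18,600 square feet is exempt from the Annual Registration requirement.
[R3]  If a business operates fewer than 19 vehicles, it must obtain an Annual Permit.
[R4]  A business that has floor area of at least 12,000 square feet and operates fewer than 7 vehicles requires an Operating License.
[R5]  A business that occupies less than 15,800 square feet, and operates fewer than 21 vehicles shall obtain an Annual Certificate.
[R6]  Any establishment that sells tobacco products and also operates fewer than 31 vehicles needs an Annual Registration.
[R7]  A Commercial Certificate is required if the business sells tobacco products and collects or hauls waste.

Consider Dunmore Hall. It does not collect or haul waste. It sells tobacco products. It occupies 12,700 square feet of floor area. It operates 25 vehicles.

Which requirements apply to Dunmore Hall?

General Business Permit

[R1] vehicles 25 > 24; floor area 12,700 square feet ≤ 13,600 square feet → General Business Permit required.
[R2] floor area 12,700 square feet < 18,600 square feet → exempt from Annual Registration.
[R3] vehicles 25 ≥ 19 → Annual Permit not required.
[R4] floor area 12,700 square feet ≥ 12,000 square feet; vehicles 25 ≥ 7 → Operating License not required.
[R5] floor area 12,700 square feet < 15,800 square feet; vehicles 25 ≥ 21 → Annual Certificate not required.
[R6] sells tobacco products; vehicles 25 < 31 → Annual Registration required.
[R7] sells tobacco products; does not collect or haul waste → Commercial Certificate not required.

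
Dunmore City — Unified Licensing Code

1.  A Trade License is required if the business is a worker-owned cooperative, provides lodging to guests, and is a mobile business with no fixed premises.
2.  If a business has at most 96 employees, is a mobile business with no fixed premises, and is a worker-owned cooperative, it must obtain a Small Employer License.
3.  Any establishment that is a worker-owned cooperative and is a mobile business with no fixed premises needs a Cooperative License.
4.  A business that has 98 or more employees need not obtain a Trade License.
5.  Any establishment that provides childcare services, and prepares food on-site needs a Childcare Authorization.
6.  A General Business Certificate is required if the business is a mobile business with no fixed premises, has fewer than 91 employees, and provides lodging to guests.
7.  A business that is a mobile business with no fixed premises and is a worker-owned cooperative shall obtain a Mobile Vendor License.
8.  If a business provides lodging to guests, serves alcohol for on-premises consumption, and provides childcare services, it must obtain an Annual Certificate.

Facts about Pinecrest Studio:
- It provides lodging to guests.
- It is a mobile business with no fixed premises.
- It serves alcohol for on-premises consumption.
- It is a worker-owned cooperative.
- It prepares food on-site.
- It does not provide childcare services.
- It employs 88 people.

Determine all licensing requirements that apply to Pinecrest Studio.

1. is a worker-owned cooperative; provides lodging to guests; is a mobile business with no fixed premises → Trade License required.
2. employees 88 ≤ 96; is a mobile business with no fixed premises; is a worker-owned cooperative → Small Employer License required.
3. is a worker-owned cooperative; is a mobile business with no fixed premises → Cooperative License required.
4. employees 88 < 98 → Trade License exemption does not apply.
5. does not provide childcare services; prepares food on-site → Childcare Authorization not required.
6. is a mobile business with no fixed premises; employees 88 < 91; provides lodging to guests → General Business Certificate required.
7. is a mobile business with no fixed premises; is a worker-owned cooperative → Mobile Vendor License required.
8. provides lodging to guests; serves alcohol for on-premises consumption; does not provide childcare services → Annual Certificate not required.

Cooperative License, General Business Certificate, Mobile Vendor License, Small Employer License, Trade License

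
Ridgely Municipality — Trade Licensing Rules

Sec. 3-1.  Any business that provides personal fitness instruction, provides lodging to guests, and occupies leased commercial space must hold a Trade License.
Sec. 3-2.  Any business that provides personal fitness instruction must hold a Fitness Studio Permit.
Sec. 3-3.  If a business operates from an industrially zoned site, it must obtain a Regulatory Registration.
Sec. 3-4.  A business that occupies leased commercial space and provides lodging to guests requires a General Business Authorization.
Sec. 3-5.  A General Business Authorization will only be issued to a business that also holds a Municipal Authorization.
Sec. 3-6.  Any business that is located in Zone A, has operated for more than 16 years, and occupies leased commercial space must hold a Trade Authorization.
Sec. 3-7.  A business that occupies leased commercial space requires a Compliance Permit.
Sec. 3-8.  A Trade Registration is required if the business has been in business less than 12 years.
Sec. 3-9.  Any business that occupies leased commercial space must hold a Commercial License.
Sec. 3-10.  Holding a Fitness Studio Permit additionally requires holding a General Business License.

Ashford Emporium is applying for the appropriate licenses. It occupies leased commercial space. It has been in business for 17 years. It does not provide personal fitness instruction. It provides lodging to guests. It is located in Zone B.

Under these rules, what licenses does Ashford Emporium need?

Commercial License, Compliance Permit, General Business Authorization, Municipal Authorization

Sec. 3-1. does not provide personal fitness instruction; provides lodging to guests; occupies leased commercial space → Trade License not required.
Sec. 3-2. does not provide personal fitness instruction → Fitness Studio Permit not required.
Sec. 3-3. occupies leased commercial space (not: operates from an industrially zoned site) → Regulatory Registration not required.
Sec. 3-4. occupies leased commercial space; provides lodging to guests → General Business Authorization required.
Sec. 3-5. General Business Authorization is required → Municipal Authorization also required.
Sec. 3-6. is located in Zone B (not: is located in Zone A); years in business 17 > 16; occupies leased commercial space → Trade Authorization not required.
Sec. 3-7. occupies leased commercial space → Compliance Permit required.
Sec. 3-8. years in business 17 ≥ 12 → Trade Registration not required.
Sec. 3-9. occupies leased commercial space → Commercial License required.
Sec. 3-10. Fitness Studio Permit is not required → no effect.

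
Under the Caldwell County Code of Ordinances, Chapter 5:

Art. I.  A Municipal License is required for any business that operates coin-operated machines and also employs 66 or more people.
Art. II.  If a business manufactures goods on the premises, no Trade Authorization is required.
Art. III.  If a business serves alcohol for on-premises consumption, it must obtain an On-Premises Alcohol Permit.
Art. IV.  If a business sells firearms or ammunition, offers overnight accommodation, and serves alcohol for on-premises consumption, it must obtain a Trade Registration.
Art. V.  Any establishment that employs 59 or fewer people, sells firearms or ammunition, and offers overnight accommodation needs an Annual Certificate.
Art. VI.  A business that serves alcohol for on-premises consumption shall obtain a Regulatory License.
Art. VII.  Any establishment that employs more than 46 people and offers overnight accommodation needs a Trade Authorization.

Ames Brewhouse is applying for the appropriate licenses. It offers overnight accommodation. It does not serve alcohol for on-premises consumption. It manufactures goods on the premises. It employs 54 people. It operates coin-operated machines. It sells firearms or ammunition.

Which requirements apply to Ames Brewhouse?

Annual Certificate

Art. I. operates coin-operated machines; employees 54 < 66 → Municipal License not required.
Art. II. manufactures goods on the premises → exempt from Trade Authorization.
Art. III. does not serve alcohol for on-premises consumption → On-Premises Alcohol Permit not required.
Art. IV. sells firearms or ammunition; offers overnight accommodation; does not serve alcohol for on-premises consumption → Trade Registration not required.
Art. V. employees 54 ≤ 59; sells firearms or ammunition; offers overnight accommodation → Annual Certificate required.
Art. VI. does not serve alcohol for on-premises consumption → Regulatory License not required.
Art. VII. employees 54 > 46; offers overnight accommodation → Trade Authorization required.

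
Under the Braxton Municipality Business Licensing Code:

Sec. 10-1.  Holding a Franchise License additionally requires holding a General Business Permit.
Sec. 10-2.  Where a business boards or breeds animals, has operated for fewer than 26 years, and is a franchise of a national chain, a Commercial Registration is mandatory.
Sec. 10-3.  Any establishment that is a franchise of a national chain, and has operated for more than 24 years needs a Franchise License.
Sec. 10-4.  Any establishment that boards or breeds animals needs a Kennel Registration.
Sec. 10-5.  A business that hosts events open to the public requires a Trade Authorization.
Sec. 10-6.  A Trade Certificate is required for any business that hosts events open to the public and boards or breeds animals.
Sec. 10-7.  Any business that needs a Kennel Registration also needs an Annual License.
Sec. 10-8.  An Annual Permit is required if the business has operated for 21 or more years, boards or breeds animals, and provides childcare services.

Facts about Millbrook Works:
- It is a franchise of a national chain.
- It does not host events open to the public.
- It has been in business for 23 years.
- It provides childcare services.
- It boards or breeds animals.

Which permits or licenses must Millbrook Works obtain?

Sec. 10-1. Franchise License is not required → no effect.
Sec. 10-2. boards or breeds animals; years in business 23 < 26; is a franchise of a national chain → Commercial Registration required.
Sec. 10-3. is a franchise of a national chain; years in business 23 ≤ 24 → Franchise License not required.
Sec. 10-4. boards or breeds animals → Kennel Registration required.
Sec. 10-5. does not host events open to the public → Trade Authorization not required.
Sec. 10-6. does not host events open to the public; boards or breeds animals → Trade Certificate not required.
Sec. 10-7. Kennel Registration is required → Annual License also required.
Sec. 10-8. years in business 23 ≥ 21; boards or breeds animals; provides childcare services → Annual Permit required.

Annual License, Annual Permit, Commercial Registration, Kennel Registration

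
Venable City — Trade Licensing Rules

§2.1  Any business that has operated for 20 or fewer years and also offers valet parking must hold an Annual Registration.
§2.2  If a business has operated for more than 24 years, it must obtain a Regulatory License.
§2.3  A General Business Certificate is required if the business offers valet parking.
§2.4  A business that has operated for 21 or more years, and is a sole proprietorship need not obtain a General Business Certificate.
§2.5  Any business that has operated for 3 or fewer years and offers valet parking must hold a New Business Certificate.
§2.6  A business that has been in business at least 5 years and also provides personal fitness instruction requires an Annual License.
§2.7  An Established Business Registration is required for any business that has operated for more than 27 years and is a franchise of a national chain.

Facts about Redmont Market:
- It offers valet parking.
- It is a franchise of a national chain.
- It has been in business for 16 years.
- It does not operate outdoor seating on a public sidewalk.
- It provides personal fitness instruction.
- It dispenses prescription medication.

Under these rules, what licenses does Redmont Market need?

Annual License, Annual Registration, General Business Certificate

§2.1 years in business 16 ≤ 20; offers valet parking → Annual Registration required.
§2.2 years in business 16 ≤ 24 → Regulatory License not required.
§2.3 offers valet parking → General Business Certificate required.
§2.4 years in business 16 < 21; is a franchise of a national chain (not: is a sole proprietorship) → General Business Certificate exemption does not apply.
§2.5 years in business 16 > 3; offers valet parking → New Business Certificate not required.
§2.6 years in business 16 ≥ 5; provides personal fitness instruction → Annual License required.
§2.7 years in business 16 ≤ 27; is a franchise of a national chain → Established Business Registration not required.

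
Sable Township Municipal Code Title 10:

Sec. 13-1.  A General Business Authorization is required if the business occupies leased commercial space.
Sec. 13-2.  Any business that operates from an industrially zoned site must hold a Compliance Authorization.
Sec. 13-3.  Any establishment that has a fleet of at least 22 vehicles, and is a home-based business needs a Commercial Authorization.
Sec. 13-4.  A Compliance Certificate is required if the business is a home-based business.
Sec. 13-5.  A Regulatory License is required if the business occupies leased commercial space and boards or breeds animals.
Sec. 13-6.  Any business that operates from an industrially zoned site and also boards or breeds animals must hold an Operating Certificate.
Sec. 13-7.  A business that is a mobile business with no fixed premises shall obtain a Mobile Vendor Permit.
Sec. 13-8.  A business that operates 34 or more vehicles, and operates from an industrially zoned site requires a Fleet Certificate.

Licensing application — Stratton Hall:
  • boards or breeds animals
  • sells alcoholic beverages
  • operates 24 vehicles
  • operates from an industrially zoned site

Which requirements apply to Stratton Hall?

Compliance Authorization, Operating Certificate

Sec. 13-1. operates from an industrially zoned site (not: occupies leased commercial space) → General Business Authorization not required.
Sec. 13-2. operates from an industrially zoned site → Compliance Authorization required.
Sec. 13-3. vehicles 24 ≥ 22; operates from an industrially zoned site (not: is a home-based business) → Commercial Authorization not required.
Sec. 13-4. operates from an industrially zoned site (not: is a home-based business) → Compliance Certificate not required.
Sec. 13-5. operates from an industrially zoned site (not: occupies leased commercial space); boards or breeds animals → Regulatory License not required.
Sec. 13-6. operates from an industrially zoned site; boards or breeds animals → Operating Certificate required.
Sec. 13-7. operates from an industrially zoned site (not: is a mobile business with no fixed premises) → Mobile Vendor Permit not required.
Sec. 13-8. vehicles 24 < 34; operates from an industrially zoned site → Fleet Certificate not required.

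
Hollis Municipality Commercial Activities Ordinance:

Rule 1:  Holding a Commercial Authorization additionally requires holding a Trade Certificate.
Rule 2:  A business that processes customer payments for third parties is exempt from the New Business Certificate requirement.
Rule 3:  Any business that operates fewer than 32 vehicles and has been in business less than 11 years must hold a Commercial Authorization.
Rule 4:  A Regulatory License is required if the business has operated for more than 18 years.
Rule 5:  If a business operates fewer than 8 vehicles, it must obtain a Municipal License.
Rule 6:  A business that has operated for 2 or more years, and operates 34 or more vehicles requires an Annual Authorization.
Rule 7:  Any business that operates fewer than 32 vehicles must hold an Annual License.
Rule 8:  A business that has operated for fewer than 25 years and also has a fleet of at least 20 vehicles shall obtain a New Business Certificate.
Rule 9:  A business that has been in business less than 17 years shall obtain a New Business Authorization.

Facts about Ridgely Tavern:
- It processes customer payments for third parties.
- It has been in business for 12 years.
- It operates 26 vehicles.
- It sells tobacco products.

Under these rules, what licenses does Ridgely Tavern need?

Annual License, New Business Authorization

Rule 1: Commercial Authorization is not required → no effect.
Rule 2: processes customer payments for third parties → exempt from New Business Certificate.
Rule 3: vehicles 26 < 32; years in business 12 ≥ 11 → Commercial Authorization not required.
Rule 4: years in business 12 ≤ 18 → Regulatory License not required.
Rule 5: vehicles 26 ≥ 8 → Municipal License not required.
Rule 6: years in business 12 ≥ 2; vehicles 26 < 34 → Annual Authorization not required.
Rule 7: vehicles 26 < 32 → Annual License required.
Rule 8: years in business 12 < 25; vehicles 26 ≥ 20 → New Business Certificate required.
Rule 9: years in business 12 < 17 → New Business Authorization required.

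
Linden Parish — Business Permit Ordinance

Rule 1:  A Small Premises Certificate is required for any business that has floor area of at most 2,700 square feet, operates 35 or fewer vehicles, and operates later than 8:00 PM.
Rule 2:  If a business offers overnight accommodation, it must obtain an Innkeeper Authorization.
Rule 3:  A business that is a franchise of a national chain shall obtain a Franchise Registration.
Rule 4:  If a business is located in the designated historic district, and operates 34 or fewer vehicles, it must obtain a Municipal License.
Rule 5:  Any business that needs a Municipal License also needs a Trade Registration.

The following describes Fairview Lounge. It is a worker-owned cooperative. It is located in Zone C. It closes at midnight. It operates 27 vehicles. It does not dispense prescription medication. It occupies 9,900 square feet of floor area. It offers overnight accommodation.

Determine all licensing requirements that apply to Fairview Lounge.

Rule 1: floor area 9,900 square feet > 2,700 square feet; vehicles 27 ≤ 35; closes midnight, after 8:00 PM → Small Premises Certificate not required.
Rule 2: offers overnight accommodation → Innkeeper Authorization required.
Rule 3: is a worker-owned cooperative (not: is a franchise of a national chain) → Franchise Registration not required.
Rule 4: is located in Zone C (not: is located in the designated historic district); vehicles 27 ≤ 34 → Municipal License not required.
Rule 5: Municipal License is not required → no effect.

Innkeeper Authorization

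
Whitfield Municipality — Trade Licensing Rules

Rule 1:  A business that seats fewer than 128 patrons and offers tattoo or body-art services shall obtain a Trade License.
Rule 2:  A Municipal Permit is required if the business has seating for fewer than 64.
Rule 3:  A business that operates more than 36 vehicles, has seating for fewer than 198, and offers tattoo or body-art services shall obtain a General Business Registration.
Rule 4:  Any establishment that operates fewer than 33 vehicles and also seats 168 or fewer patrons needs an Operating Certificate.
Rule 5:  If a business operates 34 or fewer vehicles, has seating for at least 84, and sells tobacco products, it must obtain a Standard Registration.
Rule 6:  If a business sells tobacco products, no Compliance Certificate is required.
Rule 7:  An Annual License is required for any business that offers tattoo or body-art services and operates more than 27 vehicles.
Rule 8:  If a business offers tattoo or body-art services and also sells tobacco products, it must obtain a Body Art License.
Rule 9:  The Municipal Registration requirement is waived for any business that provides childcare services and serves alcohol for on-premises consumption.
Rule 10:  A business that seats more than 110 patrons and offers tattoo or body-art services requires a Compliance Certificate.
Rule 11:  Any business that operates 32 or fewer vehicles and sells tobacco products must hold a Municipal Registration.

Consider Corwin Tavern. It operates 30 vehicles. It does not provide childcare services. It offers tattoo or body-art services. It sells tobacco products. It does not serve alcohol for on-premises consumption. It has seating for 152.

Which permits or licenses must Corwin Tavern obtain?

Annual License, Body Art License, Municipal Registration, Operating Certificate, Standard Registration

Rule 1: seating 152 ≥ 128; offers tattoo or body-art services → Trade License not required.
Rule 2: seating 152 ≥ 64 → Municipal Permit not required.
Rule 3: vehicles 30 ≤ 36; seating 152 < 198; offers tattoo or body-art services → General Business Registration not required.
Rule 4: vehicles 30 < 33; seating 152 ≤ 168 → Operating Certificate required.
Rule 5: vehicles 30 ≤ 34; seating 152 ≥ 84; sells tobacco products → Standard Registration required.
Rule 6: sells tobacco products → exempt from Compliance Certificate.
Rule 7: offers tattoo or body-art services; vehicles 30 > 27 → Annual License required.
Rule 8: offers tattoo or body-art services; sells tobacco products → Body Art License required.
Rule 9: does not provide childcare services; does not serve alcohol for on-premises consumption → Municipal Registration exemption does not apply.
Rule 10: seating 152 > 110; offers tattoo or body-art services → Compliance Certificate required.
Rule 11: vehicles 30 ≤ 32; sells tobacco products → Municipal Registration required.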